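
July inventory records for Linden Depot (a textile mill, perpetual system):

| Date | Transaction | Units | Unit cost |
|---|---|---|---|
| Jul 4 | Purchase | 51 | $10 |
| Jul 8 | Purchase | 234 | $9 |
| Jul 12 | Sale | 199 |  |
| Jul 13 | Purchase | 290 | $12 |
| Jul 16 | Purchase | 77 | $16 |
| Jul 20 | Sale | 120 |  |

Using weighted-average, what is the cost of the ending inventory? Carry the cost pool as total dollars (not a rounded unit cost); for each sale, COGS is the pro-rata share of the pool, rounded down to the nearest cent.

Ending inventory = $4,044.07

After Jul 4: 51 on hand, pool $510.00 (≈ $10.0000 each)
After Jul 8: 285 on hand, pool $2,616.00 (≈ $9.1789 each)
Jul 12, sell 199: 199/285 × $2,616.00 → $1,826.61
After Jul 13: 376 on hand, pool $4,269.39 (≈ $11.3548 each)
After Jul 16: 453 on hand, pool $5,501.39 (≈ $12.1443 each)
Jul 20, sell 120: 120/453 × $5,501.39 → $1,457.32
Total COGS = $1,826.61 + $1,457.32 = $3,283.93
Ending inventory (cost pool remaining) = $4,044.07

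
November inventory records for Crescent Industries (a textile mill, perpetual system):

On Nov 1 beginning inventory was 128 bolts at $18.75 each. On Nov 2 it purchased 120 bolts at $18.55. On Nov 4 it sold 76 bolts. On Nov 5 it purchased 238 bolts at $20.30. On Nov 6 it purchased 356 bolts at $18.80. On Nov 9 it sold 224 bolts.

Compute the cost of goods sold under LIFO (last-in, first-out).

COGS = $5,621.00

Nov 4, 76 sold [LIFO — newest first]: 76 @ $18.55 = $1,409.80
Nov 9, 224 sold [LIFO — newest first]: 224 @ $18.80 = $4,211.20
Total COGS = $1,409.80 + $4,211.20 = $5,621.00
Ending inventory: 128 @ $18.75 + 44 @ $18.55 + 238 @ $20.30 + 132 @ $18.80 = $10,529.20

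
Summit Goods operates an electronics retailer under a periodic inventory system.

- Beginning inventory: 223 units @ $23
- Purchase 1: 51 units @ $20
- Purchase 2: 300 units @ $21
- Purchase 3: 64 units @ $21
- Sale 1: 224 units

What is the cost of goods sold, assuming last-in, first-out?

COGS = $4,704

Sale 1 (224) [LIFO — newest first]: 64 @ $21 + 160 @ $21 = $4,704
Ending inventory: 223 @ $23 + 51 @ $20 + 140 @ $21 = $9,089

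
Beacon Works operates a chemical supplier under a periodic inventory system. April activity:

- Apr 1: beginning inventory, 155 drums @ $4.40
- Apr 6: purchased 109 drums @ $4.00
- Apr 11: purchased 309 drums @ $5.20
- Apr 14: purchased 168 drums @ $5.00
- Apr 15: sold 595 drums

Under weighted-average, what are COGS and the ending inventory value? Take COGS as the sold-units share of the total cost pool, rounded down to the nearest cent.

COGS = $2,862.42; ending inventory = $702.38

Apr 15, sell 595: 595/741 × $3,564.80 → $2,862.42
Ending inventory (cost pool remaining) = $702.38
Check: goods available $3,564.80 = COGS $2,862.42 + ending $702.38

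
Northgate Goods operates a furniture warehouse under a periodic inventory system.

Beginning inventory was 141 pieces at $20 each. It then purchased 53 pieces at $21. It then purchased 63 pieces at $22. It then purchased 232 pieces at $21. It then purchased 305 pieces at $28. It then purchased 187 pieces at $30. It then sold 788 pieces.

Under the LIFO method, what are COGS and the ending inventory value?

COGS = $20,429; ending inventory = $3,912

Sale 1 (788) [LIFO — newest first]: 187 @ $30 + 305 @ $28 + 232 @ $21 + 63 @ $22 + 1 @ $21 = $20,429
Ending inventory: 141 @ $20 + 52 @ $21 = $3,912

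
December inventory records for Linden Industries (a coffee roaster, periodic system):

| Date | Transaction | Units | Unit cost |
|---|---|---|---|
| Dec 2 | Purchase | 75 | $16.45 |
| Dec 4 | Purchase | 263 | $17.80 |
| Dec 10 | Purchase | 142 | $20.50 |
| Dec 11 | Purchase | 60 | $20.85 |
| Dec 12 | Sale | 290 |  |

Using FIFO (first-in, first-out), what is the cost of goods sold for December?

COGS = $5,060.75

Dec 12, 290 sold [FIFO — oldest first]: 75 @ $16.45 + 215 @ $17.80 = $5,060.75
Ending inventory: 48 @ $17.80 + 142 @ $20.50 + 60 @ $20.85 = $5,016.40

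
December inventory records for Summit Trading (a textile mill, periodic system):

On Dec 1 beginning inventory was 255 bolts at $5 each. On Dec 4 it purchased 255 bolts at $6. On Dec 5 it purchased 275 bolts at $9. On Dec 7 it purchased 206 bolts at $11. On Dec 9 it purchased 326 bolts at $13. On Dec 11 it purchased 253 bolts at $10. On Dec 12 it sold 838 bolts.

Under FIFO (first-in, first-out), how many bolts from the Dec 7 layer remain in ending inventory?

Dec 12, 838 sold [FIFO — oldest first]: 255 @ $5 + 255 @ $6 + 275 @ $9 + 53 @ $11 = $5,863
Ending inventory: 153 @ $11 + 326 @ $13 + 253 @ $10 = $8,451
Check: goods available $14,314 = COGS $5,863 + ending $8,451

153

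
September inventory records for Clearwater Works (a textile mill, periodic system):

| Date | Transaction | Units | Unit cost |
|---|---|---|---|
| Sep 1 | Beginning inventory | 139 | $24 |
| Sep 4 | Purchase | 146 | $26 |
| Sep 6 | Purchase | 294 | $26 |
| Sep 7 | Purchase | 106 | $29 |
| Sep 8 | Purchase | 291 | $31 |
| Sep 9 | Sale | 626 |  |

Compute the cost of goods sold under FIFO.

COGS = $16,139

Sep 9, 626 sold [FIFO — oldest first]: 139 @ $24 + 146 @ $26 + 294 @ $26 + 47 @ $29 = $16,139
Ending inventory: 59 @ $29 + 291 @ $31 = $10,732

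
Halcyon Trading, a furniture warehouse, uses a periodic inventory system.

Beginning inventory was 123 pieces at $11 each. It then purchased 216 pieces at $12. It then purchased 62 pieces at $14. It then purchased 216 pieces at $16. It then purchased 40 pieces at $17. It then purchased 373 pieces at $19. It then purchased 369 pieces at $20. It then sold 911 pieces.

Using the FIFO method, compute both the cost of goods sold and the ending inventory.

COGS = $13,775; ending inventory = $9,641

Sale 1 (911) [FIFO — oldest first]: 123 @ $11 + 216 @ $12 + 62 @ $14 + 216 @ $16 + 40 @ $17 + 254 @ $19 = $13,775
Ending inventory: 119 @ $19 + 369 @ $20 = $9,641
Check: goods available $23,416 = COGS $13,775 + ending $9,641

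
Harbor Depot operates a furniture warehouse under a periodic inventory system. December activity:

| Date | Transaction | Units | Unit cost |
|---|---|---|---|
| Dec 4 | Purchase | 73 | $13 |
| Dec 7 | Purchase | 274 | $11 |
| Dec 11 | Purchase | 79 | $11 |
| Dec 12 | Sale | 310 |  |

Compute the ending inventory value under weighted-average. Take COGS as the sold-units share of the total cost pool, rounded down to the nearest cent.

Dec 12, sell 310: 310/426 × $4,832.00 → $3,516.24
Ending inventory (cost pool remaining) = $1,315.76

Ending inventory = $1,315.76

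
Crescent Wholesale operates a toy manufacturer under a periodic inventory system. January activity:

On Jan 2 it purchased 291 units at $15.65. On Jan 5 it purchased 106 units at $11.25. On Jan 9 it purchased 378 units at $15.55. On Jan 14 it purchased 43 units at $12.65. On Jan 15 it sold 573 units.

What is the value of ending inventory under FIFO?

Ending inventory = $3,685.05

Jan 15, 573 sold [FIFO — oldest first]: 291 @ $15.65 + 106 @ $11.25 + 176 @ $15.55 = $8,483.45
Ending inventory: 202 @ $15.55 + 43 @ $12.65 = $3,685.05
Check: goods available $12,168.50 = COGS $8,483.45 + ending $3,685.05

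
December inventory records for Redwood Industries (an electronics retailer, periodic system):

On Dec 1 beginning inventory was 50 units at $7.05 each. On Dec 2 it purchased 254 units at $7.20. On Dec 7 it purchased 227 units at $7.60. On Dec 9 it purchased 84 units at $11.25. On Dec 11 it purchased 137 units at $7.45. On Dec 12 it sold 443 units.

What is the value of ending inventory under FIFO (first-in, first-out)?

Dec 12, 443 sold [FIFO — oldest first]: 50 @ $7.05 + 254 @ $7.20 + 139 @ $7.60 = $3,237.70
Ending inventory: 88 @ $7.60 + 84 @ $11.25 + 137 @ $7.45 = $2,634.45

Ending inventory = $2,634.45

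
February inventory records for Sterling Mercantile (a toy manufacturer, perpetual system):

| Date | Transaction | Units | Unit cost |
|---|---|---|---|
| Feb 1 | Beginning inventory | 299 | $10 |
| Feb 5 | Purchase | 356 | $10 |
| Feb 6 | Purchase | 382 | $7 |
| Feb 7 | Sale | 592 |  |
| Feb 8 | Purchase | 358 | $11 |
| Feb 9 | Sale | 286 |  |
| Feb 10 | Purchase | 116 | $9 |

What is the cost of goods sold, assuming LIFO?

Feb 7, 592 sold [LIFO — newest first]: 382 @ $7 + 210 @ $10 = $4,774
Feb 9, 286 sold [LIFO — newest first]: 286 @ $11 = $3,146
Total COGS = $4,774 + $3,146 = $7,920
Ending inventory: 299 @ $10 + 146 @ $10 + 72 @ $11 + 116 @ $9 = $6,286
Check: goods available $14,206 = COGS $7,920 + ending $6,286

COGS = $7,920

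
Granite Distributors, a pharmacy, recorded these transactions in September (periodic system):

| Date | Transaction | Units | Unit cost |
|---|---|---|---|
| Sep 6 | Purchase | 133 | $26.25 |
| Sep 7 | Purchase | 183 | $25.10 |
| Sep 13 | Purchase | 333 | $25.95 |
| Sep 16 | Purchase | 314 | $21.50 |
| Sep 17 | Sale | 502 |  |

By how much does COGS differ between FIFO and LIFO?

$1,281.65

FIFO COGS: 133 @ $26.25 + 183 @ $25.10 + 186 @ $25.95 = $12,911.25
LIFO COGS: 314 @ $21.50 + 188 @ $25.95 = $11,629.60
Difference = |$12,911.25 − $11,629.60| = $1,281.65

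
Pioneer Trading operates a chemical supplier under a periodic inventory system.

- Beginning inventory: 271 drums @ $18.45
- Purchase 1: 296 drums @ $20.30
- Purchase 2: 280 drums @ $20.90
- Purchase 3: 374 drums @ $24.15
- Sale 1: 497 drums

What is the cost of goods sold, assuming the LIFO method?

COGS = $11,602.80

Sale 1 (497) [LIFO — newest first]: 374 @ $24.15 + 123 @ $20.90 = $11,602.80
Ending inventory: 271 @ $18.45 + 296 @ $20.30 + 157 @ $20.90 = $14,290.05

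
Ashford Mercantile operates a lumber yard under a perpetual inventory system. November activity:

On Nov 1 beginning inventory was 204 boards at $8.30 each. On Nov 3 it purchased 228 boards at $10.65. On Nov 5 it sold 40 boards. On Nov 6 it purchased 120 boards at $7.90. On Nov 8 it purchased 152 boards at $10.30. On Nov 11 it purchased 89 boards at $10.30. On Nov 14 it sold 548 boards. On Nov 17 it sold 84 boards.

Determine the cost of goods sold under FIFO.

Nov 5, 40 sold [FIFO — oldest first]: 40 @ $8.30 = $332.00
Nov 14, 548 sold [FIFO — oldest first]: 164 @ $8.30 + 228 @ $10.65 + 120 @ $7.90 + 36 @ $10.30 = $5,108.20
Nov 17, 84 sold [FIFO — oldest first]: 84 @ $10.30 = $865.20
Total COGS = $332.00 + $5,108.20 + $865.20 = $6,305.40
Ending inventory: 32 @ $10.30 + 89 @ $10.30 = $1,246.30

COGS = $6,305.40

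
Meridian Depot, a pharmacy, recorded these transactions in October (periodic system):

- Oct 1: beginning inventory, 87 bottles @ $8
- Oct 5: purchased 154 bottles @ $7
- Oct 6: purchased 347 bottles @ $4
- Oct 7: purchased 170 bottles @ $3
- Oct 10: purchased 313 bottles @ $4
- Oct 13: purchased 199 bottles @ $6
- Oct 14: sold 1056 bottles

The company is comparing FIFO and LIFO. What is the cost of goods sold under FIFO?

FIFO COGS: 87 @ $8 + 154 @ $7 + 347 @ $4 + 170 @ $3 + 298 @ $4 = $4,864
LIFO COGS: 199 @ $6 + 313 @ $4 + 170 @ $3 + 347 @ $4 + 27 @ $7 = $4,533

COGS = $4,864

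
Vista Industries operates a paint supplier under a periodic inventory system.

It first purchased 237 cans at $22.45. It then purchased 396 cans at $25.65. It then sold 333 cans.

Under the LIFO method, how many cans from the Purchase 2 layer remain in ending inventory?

63

Sale 1 (333) [LIFO — newest first]: 333 @ $25.65 = $8,541.45
Ending inventory: 237 @ $22.45 + 63 @ $25.65 = $6,936.60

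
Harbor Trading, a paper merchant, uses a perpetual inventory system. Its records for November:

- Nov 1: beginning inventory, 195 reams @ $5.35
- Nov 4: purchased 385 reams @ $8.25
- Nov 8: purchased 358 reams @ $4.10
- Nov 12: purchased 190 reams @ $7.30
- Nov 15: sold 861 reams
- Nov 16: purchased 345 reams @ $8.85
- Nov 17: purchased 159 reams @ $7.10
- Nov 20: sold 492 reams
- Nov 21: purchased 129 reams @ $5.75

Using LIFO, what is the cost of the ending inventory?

Nov 15, 861 sold [LIFO — newest first]: 190 @ $7.30 + 358 @ $4.10 + 313 @ $8.25 = $5,437.05
Nov 20, 492 sold [LIFO — newest first]: 159 @ $7.10 + 333 @ $8.85 = $4,075.95
Total COGS = $5,437.05 + $4,075.95 = $9,513.00
Ending inventory: 195 @ $5.35 + 72 @ $8.25 + 12 @ $8.85 + 129 @ $5.75 = $2,485.20

Ending inventory = $2,485.20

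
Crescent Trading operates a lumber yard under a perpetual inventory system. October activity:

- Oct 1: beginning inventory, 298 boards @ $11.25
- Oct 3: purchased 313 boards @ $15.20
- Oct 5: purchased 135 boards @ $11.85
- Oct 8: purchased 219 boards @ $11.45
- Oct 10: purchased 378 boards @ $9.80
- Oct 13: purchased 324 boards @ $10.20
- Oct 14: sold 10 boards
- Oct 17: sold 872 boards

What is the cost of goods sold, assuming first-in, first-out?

COGS = $11,267.05

Oct 14, 10 sold [FIFO — oldest first]: 10 @ $11.25 = $112.50
Oct 17, 872 sold [FIFO — oldest first]: 288 @ $11.25 + 313 @ $15.20 + 135 @ $11.85 + 136 @ $11.45 = $11,154.55
Total COGS = $112.50 + $11,154.55 = $11,267.05
Ending inventory: 83 @ $11.45 + 378 @ $9.80 + 324 @ $10.20 = $7,959.55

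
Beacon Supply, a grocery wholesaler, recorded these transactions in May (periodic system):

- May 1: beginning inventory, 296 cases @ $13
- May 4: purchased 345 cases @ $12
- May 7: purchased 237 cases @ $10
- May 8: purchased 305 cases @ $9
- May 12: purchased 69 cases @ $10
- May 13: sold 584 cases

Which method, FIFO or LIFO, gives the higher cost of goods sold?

FIFO

FIFO COGS: 296 @ $13 + 288 @ $12 = $7,304
LIFO COGS: 69 @ $10 + 305 @ $9 + 210 @ $10 = $5,535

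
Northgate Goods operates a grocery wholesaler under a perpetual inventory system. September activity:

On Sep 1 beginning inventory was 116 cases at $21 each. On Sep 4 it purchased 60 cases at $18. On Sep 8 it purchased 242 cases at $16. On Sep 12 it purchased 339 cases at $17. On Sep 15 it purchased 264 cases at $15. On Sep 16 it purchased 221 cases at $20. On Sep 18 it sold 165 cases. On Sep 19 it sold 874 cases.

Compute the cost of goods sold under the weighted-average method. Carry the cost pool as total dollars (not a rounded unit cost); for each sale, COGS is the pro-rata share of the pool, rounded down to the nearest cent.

After Sep 1: 116 on hand, pool $2,436.00 (≈ $21.0000 each)
After Sep 4: 176 on hand, pool $3,516.00 (≈ $19.9773 each)
After Sep 8: 418 on hand, pool $7,388.00 (≈ $17.6746 each)
After Sep 12: 757 on hand, pool $13,151.00 (≈ $17.3725 each)
After Sep 15: 1021 on hand, pool $17,111.00 (≈ $16.7591 each)
After Sep 16: 1242 on hand, pool $21,531.00 (≈ $17.3357 each)
Sep 18, sell 165: 165/1242 × $21,531.00 → $2,860.39
Sep 19, sell 874: 874/1077 × $18,670.61 → $15,151.45
Total COGS = $2,860.39 + $15,151.45 = $18,011.84
Ending inventory (cost pool remaining) = $3,519.16
Check: goods available $21,531.00 = COGS $18,011.84 + ending $3,519.16

COGS = $18,011.84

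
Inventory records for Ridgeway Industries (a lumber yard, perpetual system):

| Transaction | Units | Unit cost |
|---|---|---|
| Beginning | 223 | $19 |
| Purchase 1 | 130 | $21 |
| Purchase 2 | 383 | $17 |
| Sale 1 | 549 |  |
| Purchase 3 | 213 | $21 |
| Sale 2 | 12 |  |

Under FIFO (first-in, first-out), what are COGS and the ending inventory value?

COGS = $10,503; ending inventory = $7,448

Sale 1 (549) [FIFO — oldest first]: 223 @ $19 + 130 @ $21 + 196 @ $17 = $10,299
Sale 2 (12) [FIFO — oldest first]: 12 @ $17 = $204
Total COGS = $10,299 + $204 = $10,503
Ending inventory: 175 @ $17 + 213 @ $21 = $7,448
Check: goods available $17,951 = COGS $10,503 + ending $7,448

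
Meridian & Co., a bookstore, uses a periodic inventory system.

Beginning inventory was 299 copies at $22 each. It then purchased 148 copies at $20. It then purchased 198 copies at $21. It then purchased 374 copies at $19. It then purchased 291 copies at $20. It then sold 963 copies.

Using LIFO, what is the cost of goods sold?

Sale 1 (963) [LIFO — newest first]: 291 @ $20 + 374 @ $19 + 198 @ $21 + 100 @ $20 = $19,084
Ending inventory: 299 @ $22 + 48 @ $20 = $7,538

COGS = $19,084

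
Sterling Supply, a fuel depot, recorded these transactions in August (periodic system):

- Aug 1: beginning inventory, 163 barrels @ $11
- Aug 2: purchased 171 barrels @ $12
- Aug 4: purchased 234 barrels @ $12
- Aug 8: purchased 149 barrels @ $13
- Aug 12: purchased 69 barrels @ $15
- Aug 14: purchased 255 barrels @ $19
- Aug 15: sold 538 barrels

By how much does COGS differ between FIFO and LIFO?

$2,304

FIFO COGS: 163 @ $11 + 171 @ $12 + 204 @ $12 = $6,293
LIFO COGS: 255 @ $19 + 69 @ $15 + 149 @ $13 + 65 @ $12 = $8,597
Difference = |$6,293 − $8,597| = $2,304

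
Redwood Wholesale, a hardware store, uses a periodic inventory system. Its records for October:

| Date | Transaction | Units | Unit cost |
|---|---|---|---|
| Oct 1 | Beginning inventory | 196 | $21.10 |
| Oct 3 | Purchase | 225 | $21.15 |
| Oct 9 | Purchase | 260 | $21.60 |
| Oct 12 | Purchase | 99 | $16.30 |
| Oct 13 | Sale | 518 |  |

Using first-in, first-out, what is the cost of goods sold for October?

Oct 13, 518 sold [FIFO — oldest first]: 196 @ $21.10 + 225 @ $21.15 + 97 @ $21.60 = $10,989.55
Ending inventory: 163 @ $21.60 + 99 @ $16.30 = $5,134.50

COGS = $10,989.55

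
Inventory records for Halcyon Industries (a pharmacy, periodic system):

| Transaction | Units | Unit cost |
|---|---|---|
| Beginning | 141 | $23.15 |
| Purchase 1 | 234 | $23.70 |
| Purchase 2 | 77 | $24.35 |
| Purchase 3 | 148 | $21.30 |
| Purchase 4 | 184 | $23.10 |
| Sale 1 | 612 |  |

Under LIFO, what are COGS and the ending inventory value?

COGS = $14,088.85; ending inventory = $3,998.85

Sale 1 (612) [LIFO — newest first]: 184 @ $23.10 + 148 @ $21.30 + 77 @ $24.35 + 203 @ $23.70 = $14,088.85
Ending inventory: 141 @ $23.15 + 31 @ $23.70 = $3,998.85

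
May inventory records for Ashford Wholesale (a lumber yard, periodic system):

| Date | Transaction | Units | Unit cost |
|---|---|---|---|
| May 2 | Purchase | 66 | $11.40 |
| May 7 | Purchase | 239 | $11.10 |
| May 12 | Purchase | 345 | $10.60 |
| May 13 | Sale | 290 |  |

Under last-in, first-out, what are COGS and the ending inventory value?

May 13, 290 sold [LIFO — newest first]: 290 @ $10.60 = $3,074.00
Ending inventory: 66 @ $11.40 + 239 @ $11.10 + 55 @ $10.60 = $3,988.30

COGS = $3,074.00; ending inventory = $3,988.30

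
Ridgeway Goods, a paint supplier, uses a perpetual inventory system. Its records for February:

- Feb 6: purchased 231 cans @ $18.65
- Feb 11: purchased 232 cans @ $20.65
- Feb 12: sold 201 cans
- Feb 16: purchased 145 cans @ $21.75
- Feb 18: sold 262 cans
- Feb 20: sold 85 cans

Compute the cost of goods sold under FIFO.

COGS = $10,947.70

Feb 12, 201 sold [FIFO — oldest first]: 201 @ $18.65 = $3,748.65
Feb 18, 262 sold [FIFO — oldest first]: 30 @ $18.65 + 232 @ $20.65 = $5,350.30
Feb 20, 85 sold [FIFO — oldest first]: 85 @ $21.75 = $1,848.75
Total COGS = $3,748.65 + $5,350.30 + $1,848.75 = $10,947.70
Ending inventory: 60 @ $21.75 = $1,305.00
Check: goods available $12,252.70 = COGS $10,947.70 + ending $1,305.00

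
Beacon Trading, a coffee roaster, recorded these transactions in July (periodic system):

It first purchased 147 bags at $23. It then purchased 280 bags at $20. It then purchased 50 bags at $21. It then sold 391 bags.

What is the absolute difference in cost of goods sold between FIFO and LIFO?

$208

FIFO COGS: 147 @ $23 + 244 @ $20 = $8,261
LIFO COGS: 50 @ $21 + 280 @ $20 + 61 @ $23 = $8,053
Difference = |$8,261 − $8,053| = $208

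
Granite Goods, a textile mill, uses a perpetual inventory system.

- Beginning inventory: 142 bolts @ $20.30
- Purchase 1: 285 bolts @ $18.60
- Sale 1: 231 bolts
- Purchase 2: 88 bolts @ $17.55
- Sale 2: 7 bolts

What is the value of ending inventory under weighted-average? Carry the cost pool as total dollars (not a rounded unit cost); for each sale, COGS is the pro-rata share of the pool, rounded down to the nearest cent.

After Beginning: 142 on hand, pool $2,882.60 (≈ $20.3000 each)
After Purchase 1: 427 on hand, pool $8,183.60 (≈ $19.1653 each)
Sale 1, sell 231: 231/427 × $8,183.60 → $4,427.19
After Purchase 2: 284 on hand, pool $5,300.81 (≈ $18.6648 each)
Sale 2, sell 7: 7/284 × $5,300.81 → $130.65
Total COGS = $4,427.19 + $130.65 = $4,557.84
Ending inventory (cost pool remaining) = $5,170.16
Check: goods available $9,728.00 = COGS $4,557.84 + ending $5,170.16

Ending inventory = $5,170.16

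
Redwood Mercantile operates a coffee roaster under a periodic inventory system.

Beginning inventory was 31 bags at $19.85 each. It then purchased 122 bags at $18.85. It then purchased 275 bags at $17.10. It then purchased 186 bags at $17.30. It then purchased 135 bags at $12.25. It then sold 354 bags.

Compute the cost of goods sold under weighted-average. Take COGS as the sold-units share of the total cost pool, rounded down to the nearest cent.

COGS = $5,902.72

Sale 1, sell 354: 354/749 × $12,489.10 → $5,902.72
Ending inventory (cost pool remaining) = $6,586.38
Check: goods available $12,489.10 = COGS $5,902.72 + ending $6,586.38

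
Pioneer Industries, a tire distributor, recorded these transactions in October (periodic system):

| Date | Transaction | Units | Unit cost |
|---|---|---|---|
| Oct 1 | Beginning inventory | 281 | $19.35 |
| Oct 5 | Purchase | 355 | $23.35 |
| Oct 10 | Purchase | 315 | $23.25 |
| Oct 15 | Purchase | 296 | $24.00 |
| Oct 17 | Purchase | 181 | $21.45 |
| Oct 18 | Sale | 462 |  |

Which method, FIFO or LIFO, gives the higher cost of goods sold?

LIFO

FIFO COGS: 281 @ $19.35 + 181 @ $23.35 = $9,663.70
LIFO COGS: 181 @ $21.45 + 281 @ $24.00 = $10,626.45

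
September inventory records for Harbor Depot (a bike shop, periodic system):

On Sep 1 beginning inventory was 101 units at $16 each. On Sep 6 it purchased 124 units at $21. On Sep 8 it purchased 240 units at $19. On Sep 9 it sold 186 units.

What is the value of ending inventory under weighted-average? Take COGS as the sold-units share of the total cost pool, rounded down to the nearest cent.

Sep 9, sell 186: 186/465 × $8,780.00 → $3,512.00
Ending inventory (cost pool remaining) = $5,268.00

Ending inventory = $5,268.00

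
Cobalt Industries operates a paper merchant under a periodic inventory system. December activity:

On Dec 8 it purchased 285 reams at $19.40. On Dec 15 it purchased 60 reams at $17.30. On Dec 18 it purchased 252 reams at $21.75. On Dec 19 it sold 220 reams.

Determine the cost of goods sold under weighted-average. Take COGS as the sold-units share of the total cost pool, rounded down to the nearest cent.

COGS = $4,439.79

Dec 19, sell 220: 220/597 × $12,048.00 → $4,439.79
Ending inventory (cost pool remaining) = $7,608.21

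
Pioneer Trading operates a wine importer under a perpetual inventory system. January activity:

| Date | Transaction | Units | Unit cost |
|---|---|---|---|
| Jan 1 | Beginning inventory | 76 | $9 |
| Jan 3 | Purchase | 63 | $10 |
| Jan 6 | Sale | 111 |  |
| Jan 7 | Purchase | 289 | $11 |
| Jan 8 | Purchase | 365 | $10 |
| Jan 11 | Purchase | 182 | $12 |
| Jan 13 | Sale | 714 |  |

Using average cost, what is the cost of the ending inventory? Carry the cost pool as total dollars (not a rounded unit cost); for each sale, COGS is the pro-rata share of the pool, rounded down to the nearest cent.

After Jan 1: 76 on hand, pool $684.00 (≈ $9.0000 each)
After Jan 3: 139 on hand, pool $1,314.00 (≈ $9.4532 each)
Jan 6, sell 111: 111/139 × $1,314.00 → $1,049.30
After Jan 7: 317 on hand, pool $3,443.70 (≈ $10.8634 each)
After Jan 8: 682 on hand, pool $7,093.70 (≈ $10.4013 each)
After Jan 11: 864 on hand, pool $9,277.70 (≈ $10.7381 each)
Jan 13, sell 714: 714/864 × $9,277.70 → $7,666.98
Total COGS = $1,049.30 + $7,666.98 = $8,716.28
Ending inventory (cost pool remaining) = $1,610.72
Check: goods available $10,327.00 = COGS $8,716.28 + ending $1,610.72

Ending inventory = $1,610.72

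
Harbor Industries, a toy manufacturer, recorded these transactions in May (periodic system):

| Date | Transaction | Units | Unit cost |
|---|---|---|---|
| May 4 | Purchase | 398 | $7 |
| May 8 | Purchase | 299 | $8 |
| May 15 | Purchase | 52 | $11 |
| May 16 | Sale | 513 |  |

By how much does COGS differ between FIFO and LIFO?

$392

FIFO COGS: 398 @ $7 + 115 @ $8 = $3,706
LIFO COGS: 52 @ $11 + 299 @ $8 + 162 @ $7 = $4,098
Difference = |$3,706 − $4,098| = $392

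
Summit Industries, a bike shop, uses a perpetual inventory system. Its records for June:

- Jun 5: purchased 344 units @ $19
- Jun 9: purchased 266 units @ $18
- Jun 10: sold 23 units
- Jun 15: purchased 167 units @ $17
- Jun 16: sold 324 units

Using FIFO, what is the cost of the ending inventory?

Jun 10, 23 sold [FIFO — oldest first]: 23 @ $19 = $437
Jun 16, 324 sold [FIFO — oldest first]: 321 @ $19 + 3 @ $18 = $6,153
Total COGS = $437 + $6,153 = $6,590
Ending inventory: 263 @ $18 + 167 @ $17 = $7,573
Check: goods available $14,163 = COGS $6,590 + ending $7,573

Ending inventory = $7,573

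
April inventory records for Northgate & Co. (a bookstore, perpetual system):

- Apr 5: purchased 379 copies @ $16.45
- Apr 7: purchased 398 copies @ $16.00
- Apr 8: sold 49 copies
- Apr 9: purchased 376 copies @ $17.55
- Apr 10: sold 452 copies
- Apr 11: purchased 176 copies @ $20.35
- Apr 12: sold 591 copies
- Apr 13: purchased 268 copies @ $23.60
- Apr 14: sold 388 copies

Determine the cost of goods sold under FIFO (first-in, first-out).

Apr 8, 49 sold [FIFO — oldest first]: 49 @ $16.45 = $806.05
Apr 10, 452 sold [FIFO — oldest first]: 330 @ $16.45 + 122 @ $16.00 = $7,380.50
Apr 12, 591 sold [FIFO — oldest first]: 276 @ $16.00 + 315 @ $17.55 = $9,944.25
Apr 14, 388 sold [FIFO — oldest first]: 61 @ $17.55 + 176 @ $20.35 + 151 @ $23.60 = $8,215.75
Total COGS = $806.05 + $7,380.50 + $9,944.25 + $8,215.75 = $26,346.55
Ending inventory: 117 @ $23.60 = $2,761.20
Check: goods available $29,107.75 = COGS $26,346.55 + ending $2,761.20

COGS = $26,346.55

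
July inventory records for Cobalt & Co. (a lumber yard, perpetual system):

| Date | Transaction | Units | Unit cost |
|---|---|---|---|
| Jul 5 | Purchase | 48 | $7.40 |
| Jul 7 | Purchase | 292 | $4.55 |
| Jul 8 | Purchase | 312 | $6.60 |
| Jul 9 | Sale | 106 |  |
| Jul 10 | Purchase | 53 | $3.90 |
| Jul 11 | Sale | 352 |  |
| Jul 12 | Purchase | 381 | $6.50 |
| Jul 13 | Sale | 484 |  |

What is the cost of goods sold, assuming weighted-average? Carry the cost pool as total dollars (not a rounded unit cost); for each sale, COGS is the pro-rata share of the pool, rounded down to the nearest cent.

After Jul 5: 48 on hand, pool $355.20 (≈ $7.4000 each)
After Jul 7: 340 on hand, pool $1,683.80 (≈ $4.9524 each)
After Jul 8: 652 on hand, pool $3,743.00 (≈ $5.7408 each)
Jul 9, sell 106: 106/652 × $3,743.00 → $608.52
After Jul 10: 599 on hand, pool $3,341.18 (≈ $5.5779 each)
Jul 11, sell 352: 352/599 × $3,341.18 → $1,963.43
After Jul 12: 628 on hand, pool $3,854.25 (≈ $6.1373 each)
Jul 13, sell 484: 484/628 × $3,854.25 → $2,970.47
Total COGS = $608.52 + $1,963.43 + $2,970.47 = $5,542.42
Ending inventory (cost pool remaining) = $883.78
Check: goods available $6,426.20 = COGS $5,542.42 + ending $883.78

COGS = $5,542.42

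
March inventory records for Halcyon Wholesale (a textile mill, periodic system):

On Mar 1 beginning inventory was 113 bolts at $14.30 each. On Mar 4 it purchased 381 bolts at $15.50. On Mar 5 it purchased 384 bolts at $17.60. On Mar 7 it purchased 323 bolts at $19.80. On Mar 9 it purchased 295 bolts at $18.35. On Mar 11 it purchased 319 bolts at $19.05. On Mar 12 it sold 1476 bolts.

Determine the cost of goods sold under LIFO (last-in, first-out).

COGS = $27,046.50

Mar 12, 1476 sold [LIFO — newest first]: 319 @ $19.05 + 295 @ $18.35 + 323 @ $19.80 + 384 @ $17.60 + 155 @ $15.50 = $27,046.50
Ending inventory: 113 @ $14.30 + 226 @ $15.50 = $5,118.90
Check: goods available $32,165.40 = COGS $27,046.50 + ending $5,118.90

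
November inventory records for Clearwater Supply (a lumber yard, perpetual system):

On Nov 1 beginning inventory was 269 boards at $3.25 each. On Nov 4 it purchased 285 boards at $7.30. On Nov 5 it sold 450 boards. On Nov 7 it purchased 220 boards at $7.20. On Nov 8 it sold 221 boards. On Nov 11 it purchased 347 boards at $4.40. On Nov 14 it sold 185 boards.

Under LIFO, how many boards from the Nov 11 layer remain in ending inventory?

162

Nov 5, 450 sold [LIFO — newest first]: 285 @ $7.30 + 165 @ $3.25 = $2,616.75
Nov 8, 221 sold [LIFO — newest first]: 220 @ $7.20 + 1 @ $3.25 = $1,587.25
Nov 14, 185 sold [LIFO — newest first]: 185 @ $4.40 = $814.00
Total COGS = $2,616.75 + $1,587.25 + $814.00 = $5,018.00
Ending inventory: 103 @ $3.25 + 162 @ $4.40 = $1,047.55
Check: goods available $6,065.55 = COGS $5,018.00 + ending $1,047.55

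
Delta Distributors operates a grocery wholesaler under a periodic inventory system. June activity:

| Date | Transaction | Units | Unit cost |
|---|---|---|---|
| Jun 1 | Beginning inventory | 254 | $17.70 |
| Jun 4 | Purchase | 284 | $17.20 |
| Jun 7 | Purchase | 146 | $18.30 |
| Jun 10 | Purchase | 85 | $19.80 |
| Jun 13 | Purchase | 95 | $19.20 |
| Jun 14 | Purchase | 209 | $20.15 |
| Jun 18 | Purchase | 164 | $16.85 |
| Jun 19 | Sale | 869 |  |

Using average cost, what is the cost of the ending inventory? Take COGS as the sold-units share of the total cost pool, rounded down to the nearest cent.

Jun 19, sell 869: 869/1237 × $22,534.15 → $15,830.37
Ending inventory (cost pool remaining) = $6,703.78
Check: goods available $22,534.15 = COGS $15,830.37 + ending $6,703.78

Ending inventory = $6,703.78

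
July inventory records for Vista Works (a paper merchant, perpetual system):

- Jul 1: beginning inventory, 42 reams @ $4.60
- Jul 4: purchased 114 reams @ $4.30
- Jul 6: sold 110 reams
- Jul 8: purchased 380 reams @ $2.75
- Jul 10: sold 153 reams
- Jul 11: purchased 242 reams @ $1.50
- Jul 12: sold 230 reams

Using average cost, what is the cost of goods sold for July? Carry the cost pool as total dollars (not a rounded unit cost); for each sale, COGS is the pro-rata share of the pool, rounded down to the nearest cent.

COGS = $1,448.44

After Jul 1: 42 on hand, pool $193.20 (≈ $4.6000 each)
After Jul 4: 156 on hand, pool $683.40 (≈ $4.3808 each)
Jul 6, sell 110: 110/156 × $683.40 → $481.88
After Jul 8: 426 on hand, pool $1,246.52 (≈ $2.9261 each)
Jul 10, sell 153: 153/426 × $1,246.52 → $447.69
After Jul 11: 515 on hand, pool $1,161.83 (≈ $2.2560 each)
Jul 12, sell 230: 230/515 × $1,161.83 → $518.87
Total COGS = $481.88 + $447.69 + $518.87 = $1,448.44
Ending inventory (cost pool remaining) = $642.96
Check: goods available $2,091.40 = COGS $1,448.44 + ending $642.96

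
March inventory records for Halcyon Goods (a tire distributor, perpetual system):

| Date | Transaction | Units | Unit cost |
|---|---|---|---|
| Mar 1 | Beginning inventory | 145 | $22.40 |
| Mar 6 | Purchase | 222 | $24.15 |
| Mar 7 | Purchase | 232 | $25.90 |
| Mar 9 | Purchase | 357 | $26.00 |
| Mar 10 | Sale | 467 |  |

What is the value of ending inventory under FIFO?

Ending inventory = $12,700.80

Mar 10, 467 sold [FIFO — oldest first]: 145 @ $22.40 + 222 @ $24.15 + 100 @ $25.90 = $11,199.30
Ending inventory: 132 @ $25.90 + 357 @ $26.00 = $12,700.80
Check: goods available $23,900.10 = COGS $11,199.30 + ending $12,700.80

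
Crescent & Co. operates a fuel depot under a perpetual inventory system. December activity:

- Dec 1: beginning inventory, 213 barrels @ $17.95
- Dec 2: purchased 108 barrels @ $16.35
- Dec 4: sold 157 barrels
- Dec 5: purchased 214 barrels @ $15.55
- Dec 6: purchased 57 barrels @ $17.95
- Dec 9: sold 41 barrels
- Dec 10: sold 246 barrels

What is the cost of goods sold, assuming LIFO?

COGS = $7,283.40

Dec 4, 157 sold [LIFO — newest first]: 108 @ $16.35 + 49 @ $17.95 = $2,645.35
Dec 9, 41 sold [LIFO — newest first]: 41 @ $17.95 = $735.95
Dec 10, 246 sold [LIFO — newest first]: 16 @ $17.95 + 214 @ $15.55 + 16 @ $17.95 = $3,902.10
Total COGS = $2,645.35 + $735.95 + $3,902.10 = $7,283.40
Ending inventory: 148 @ $17.95 = $2,656.60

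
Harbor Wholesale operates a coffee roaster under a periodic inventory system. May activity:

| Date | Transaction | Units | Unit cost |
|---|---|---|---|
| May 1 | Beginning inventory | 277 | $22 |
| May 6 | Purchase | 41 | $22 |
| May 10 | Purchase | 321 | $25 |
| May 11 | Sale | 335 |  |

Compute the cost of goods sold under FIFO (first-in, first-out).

May 11, 335 sold [FIFO — oldest first]: 277 @ $22 + 41 @ $22 + 17 @ $25 = $7,421
Ending inventory: 304 @ $25 = $7,600

COGS = $7,421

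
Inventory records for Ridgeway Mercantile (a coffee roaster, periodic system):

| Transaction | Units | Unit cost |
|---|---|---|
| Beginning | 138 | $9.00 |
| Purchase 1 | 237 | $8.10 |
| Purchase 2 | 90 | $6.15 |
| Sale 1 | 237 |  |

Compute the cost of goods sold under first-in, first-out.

COGS = $2,043.90

Sale 1 (237) [FIFO — oldest first]: 138 @ $9.00 + 99 @ $8.10 = $2,043.90
Ending inventory: 138 @ $8.10 + 90 @ $6.15 = $1,671.30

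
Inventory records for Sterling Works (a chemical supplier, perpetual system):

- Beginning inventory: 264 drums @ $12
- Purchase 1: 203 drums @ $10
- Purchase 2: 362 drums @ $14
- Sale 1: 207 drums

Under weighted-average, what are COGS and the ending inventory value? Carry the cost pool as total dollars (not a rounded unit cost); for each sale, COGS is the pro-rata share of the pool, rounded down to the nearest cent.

After Beginning: 264 on hand, pool $3,168.00 (≈ $12.0000 each)
After Purchase 1: 467 on hand, pool $5,198.00 (≈ $11.1306 each)
After Purchase 2: 829 on hand, pool $10,266.00 (≈ $12.3836 each)
Sale 1, sell 207: 207/829 × $10,266.00 → $2,563.40
Ending inventory (cost pool remaining) = $7,702.60

COGS = $2,563.40; ending inventory = $7,702.60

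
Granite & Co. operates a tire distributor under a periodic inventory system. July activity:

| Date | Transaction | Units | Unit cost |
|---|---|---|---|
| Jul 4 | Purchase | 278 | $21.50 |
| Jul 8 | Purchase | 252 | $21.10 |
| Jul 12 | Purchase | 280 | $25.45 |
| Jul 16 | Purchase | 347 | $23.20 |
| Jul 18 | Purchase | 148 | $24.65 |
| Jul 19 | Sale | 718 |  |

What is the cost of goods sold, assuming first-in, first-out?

Jul 19, 718 sold [FIFO — oldest first]: 278 @ $21.50 + 252 @ $21.10 + 188 @ $25.45 = $16,078.80
Ending inventory: 92 @ $25.45 + 347 @ $23.20 + 148 @ $24.65 = $14,040.00
Check: goods available $30,118.80 = COGS $16,078.80 + ending $14,040.00

COGS = $16,078.80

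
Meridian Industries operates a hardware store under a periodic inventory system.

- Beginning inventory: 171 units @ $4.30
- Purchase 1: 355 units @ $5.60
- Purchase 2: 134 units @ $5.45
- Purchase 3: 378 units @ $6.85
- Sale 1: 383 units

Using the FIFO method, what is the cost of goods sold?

COGS = $1,922.50

Sale 1 (383) [FIFO — oldest first]: 171 @ $4.30 + 212 @ $5.60 = $1,922.50
Ending inventory: 143 @ $5.60 + 134 @ $5.45 + 378 @ $6.85 = $4,120.40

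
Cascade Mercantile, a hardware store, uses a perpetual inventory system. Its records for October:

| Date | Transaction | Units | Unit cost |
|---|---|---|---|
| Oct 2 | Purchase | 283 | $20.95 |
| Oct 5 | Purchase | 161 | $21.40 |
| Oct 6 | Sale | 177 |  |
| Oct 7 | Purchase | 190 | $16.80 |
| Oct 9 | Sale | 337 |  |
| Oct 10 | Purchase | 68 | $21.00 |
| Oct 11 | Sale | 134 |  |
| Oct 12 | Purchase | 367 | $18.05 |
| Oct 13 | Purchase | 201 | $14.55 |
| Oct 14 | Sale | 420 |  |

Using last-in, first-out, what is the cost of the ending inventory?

Ending inventory = $3,802.70

Oct 6, 177 sold [LIFO — newest first]: 161 @ $21.40 + 16 @ $20.95 = $3,780.60
Oct 9, 337 sold [LIFO — newest first]: 190 @ $16.80 + 147 @ $20.95 = $6,271.65
Oct 11, 134 sold [LIFO — newest first]: 68 @ $21.00 + 66 @ $20.95 = $2,810.70
Oct 14, 420 sold [LIFO — newest first]: 201 @ $14.55 + 219 @ $18.05 = $6,877.50
Total COGS = $3,780.60 + $6,271.65 + $2,810.70 + $6,877.50 = $19,740.45
Ending inventory: 54 @ $20.95 + 148 @ $18.05 = $3,802.70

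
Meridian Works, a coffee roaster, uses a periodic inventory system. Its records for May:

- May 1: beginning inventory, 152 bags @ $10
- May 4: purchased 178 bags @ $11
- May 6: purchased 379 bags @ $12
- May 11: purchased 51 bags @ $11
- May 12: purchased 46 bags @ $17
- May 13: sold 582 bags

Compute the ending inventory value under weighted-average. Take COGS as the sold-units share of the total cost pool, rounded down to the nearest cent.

May 13, sell 582: 582/806 × $9,369.00 → $6,765.20
Ending inventory (cost pool remaining) = $2,603.80
Check: goods available $9,369.00 = COGS $6,765.20 + ending $2,603.80

Ending inventory = $2,603.80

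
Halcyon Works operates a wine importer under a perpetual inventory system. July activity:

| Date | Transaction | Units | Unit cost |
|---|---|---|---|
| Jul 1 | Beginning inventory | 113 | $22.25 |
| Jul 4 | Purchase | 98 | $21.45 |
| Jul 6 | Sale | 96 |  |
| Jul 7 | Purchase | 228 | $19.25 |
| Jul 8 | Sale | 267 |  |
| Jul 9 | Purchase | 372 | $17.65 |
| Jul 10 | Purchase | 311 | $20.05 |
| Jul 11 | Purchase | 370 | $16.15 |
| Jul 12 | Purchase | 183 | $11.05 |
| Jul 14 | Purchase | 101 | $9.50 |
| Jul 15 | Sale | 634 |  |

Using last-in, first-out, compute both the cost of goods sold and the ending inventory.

Jul 6, 96 sold [LIFO — newest first]: 96 @ $21.45 = $2,059.20
Jul 8, 267 sold [LIFO — newest first]: 228 @ $19.25 + 2 @ $21.45 + 37 @ $22.25 = $5,255.15
Jul 15, 634 sold [LIFO — newest first]: 101 @ $9.50 + 183 @ $11.05 + 350 @ $16.15 = $8,634.15
Total COGS = $2,059.20 + $5,255.15 + $8,634.15 = $15,948.50
Ending inventory: 76 @ $22.25 + 372 @ $17.65 + 311 @ $20.05 + 20 @ $16.15 = $14,815.35

COGS = $15,948.50; ending inventory = $14,815.35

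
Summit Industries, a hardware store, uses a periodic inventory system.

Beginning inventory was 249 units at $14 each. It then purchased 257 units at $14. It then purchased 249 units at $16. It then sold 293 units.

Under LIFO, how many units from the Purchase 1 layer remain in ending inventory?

Sale 1 (293) [LIFO — newest first]: 249 @ $16 + 44 @ $14 = $4,600
Ending inventory: 249 @ $14 + 213 @ $14 = $6,468

213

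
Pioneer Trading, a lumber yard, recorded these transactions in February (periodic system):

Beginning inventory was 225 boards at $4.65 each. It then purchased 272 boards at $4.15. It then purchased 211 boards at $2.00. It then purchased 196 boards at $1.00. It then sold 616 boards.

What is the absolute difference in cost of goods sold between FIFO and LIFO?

FIFO COGS: 225 @ $4.65 + 272 @ $4.15 + 119 @ $2.00 = $2,413.05
LIFO COGS: 196 @ $1.00 + 211 @ $2.00 + 209 @ $4.15 = $1,485.35
Difference = |$2,413.05 − $1,485.35| = $927.70

$927.70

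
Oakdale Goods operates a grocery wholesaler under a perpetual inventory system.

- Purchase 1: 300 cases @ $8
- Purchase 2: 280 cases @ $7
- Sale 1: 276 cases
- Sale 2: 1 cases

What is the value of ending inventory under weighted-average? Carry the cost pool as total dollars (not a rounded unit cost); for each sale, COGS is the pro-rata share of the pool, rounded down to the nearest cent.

Ending inventory = $2,277.74

After Purchase 1: 300 on hand, pool $2,400.00 (≈ $8.0000 each)
After Purchase 2: 580 on hand, pool $4,360.00 (≈ $7.5172 each)
Sale 1, sell 276: 276/580 × $4,360.00 → $2,074.75
Sale 2, sell 1: 1/304 × $2,285.25 → $7.51
Total COGS = $2,074.75 + $7.51 = $2,082.26
Ending inventory (cost pool remaining) = $2,277.74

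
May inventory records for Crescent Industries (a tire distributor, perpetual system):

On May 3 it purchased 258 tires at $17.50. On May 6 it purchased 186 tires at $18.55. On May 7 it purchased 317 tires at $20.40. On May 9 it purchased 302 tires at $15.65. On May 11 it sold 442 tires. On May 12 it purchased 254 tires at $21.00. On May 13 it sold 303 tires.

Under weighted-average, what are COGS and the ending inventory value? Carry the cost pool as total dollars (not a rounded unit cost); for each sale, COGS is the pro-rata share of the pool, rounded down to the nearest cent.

COGS = $13,688.94; ending inventory = $10,803.46

After May 3: 258 on hand, pool $4,515.00 (≈ $17.5000 each)
After May 6: 444 on hand, pool $7,965.30 (≈ $17.9399 each)
After May 7: 761 on hand, pool $14,432.10 (≈ $18.9647 each)
After May 9: 1063 on hand, pool $19,158.40 (≈ $18.0230 each)
May 11, sell 442: 442/1063 × $19,158.40 → $7,966.14
After May 12: 875 on hand, pool $16,526.26 (≈ $18.8872 each)
May 13, sell 303: 303/875 × $16,526.26 → $5,722.80
Total COGS = $7,966.14 + $5,722.80 = $13,688.94
Ending inventory (cost pool remaining) = $10,803.46
Check: goods available $24,492.40 = COGS $13,688.94 + ending $10,803.46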